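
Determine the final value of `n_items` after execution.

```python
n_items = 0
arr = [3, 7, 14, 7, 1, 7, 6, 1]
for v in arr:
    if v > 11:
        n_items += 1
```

Let's trace through this code step by step.

Initialize: n_items = 0
Initialize: arr = [3, 7, 14, 7, 1, 7, 6, 1]
Entering loop: for v in arr:

After execution: n_items = 1
1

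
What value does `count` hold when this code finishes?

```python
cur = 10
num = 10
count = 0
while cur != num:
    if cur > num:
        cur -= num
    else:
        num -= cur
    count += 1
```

Let's trace through this code step by step.

Initialize: cur = 10
Initialize: num = 10
Initialize: count = 0
Entering loop: while cur != num:

After execution: count = 0
0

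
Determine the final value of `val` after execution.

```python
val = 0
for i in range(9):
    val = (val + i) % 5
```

Let's trace through this code step by step.

Initialize: val = 0
Entering loop: for i in range(9):

After execution: val = 1
1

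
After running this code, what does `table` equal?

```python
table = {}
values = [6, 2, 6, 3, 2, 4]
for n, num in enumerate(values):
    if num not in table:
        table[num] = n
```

Let's trace through this code step by step.

Initialize: table = {}
Initialize: values = [6, 2, 6, 3, 2, 4]
Entering loop: for n, num in enumerate(values):

After execution: table = {6: 0, 2: 1, 3: 3, 4: 5}
{6: 0, 2: 1, 3: 3, 4: 5}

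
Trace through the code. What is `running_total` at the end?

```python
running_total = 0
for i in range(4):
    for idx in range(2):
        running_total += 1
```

Let's trace through this code step by step.

Initialize: running_total = 0
Entering loop: for i in range(4):

After execution: running_total = 8
8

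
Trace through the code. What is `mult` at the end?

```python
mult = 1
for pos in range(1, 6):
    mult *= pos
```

Let's trace through this code step by step.

Initialize: mult = 1
Entering loop: for pos in range(1, 6):

After execution: mult = 120
120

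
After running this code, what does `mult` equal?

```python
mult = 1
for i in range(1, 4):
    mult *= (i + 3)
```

Let's trace through this code step by step.

Initialize: mult = 1
Entering loop: for i in range(1, 4):

After execution: mult = 120
120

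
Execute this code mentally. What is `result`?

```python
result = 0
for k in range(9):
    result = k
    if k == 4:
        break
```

Let's trace through this code step by step.

Initialize: result = 0
Entering loop: for k in range(9):

After execution: result = 4
4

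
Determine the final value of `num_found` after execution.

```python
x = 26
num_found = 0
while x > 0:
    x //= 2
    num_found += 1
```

Let's trace through this code step by step.

Initialize: x = 26
Initialize: num_found = 0
Entering loop: while x > 0:

After execution: num_found = 5
5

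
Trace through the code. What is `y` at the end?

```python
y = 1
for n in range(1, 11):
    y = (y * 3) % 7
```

Let's trace through this code step by step.

Initialize: y = 1
Entering loop: for n in range(1, 11):

After execution: y = 4
4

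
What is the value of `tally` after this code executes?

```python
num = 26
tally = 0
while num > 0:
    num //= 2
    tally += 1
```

Let's trace through this code step by step.

Initialize: num = 26
Initialize: tally = 0
Entering loop: while num > 0:

After execution: tally = 5
5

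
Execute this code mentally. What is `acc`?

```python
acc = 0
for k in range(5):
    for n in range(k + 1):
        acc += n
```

Let's trace through this code step by step.

Initialize: acc = 0
Entering loop: for k in range(5):

After execution: acc = 20
20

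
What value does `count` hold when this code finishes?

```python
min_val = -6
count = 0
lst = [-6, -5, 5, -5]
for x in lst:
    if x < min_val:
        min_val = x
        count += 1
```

Let's trace through this code step by step.

Initialize: min_val = -6
Initialize: count = 0
Initialize: lst = [-6, -5, 5, -5]
Entering loop: for x in lst:

After execution: count = 0
0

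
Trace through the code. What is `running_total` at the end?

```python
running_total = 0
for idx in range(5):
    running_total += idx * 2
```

Let's trace through this code step by step.

Initialize: running_total = 0
Entering loop: for idx in range(5):

After execution: running_total = 20
20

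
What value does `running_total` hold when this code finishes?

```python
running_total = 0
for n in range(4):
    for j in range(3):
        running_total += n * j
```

Let's trace through this code step by step.

Initialize: running_total = 0
Entering loop: for n in range(4):

After execution: running_total = 18
18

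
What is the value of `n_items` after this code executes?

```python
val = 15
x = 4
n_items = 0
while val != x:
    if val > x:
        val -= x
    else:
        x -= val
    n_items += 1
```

Let's trace through this code step by step.

Initialize: val = 15
Initialize: x = 4
Initialize: n_items = 0
Entering loop: while val != x:

After execution: n_items = 6
6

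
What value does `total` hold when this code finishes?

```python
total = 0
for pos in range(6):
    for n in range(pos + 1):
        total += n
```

Let's trace through this code step by step.

Initialize: total = 0
Entering loop: for pos in range(6):

After execution: total = 35
35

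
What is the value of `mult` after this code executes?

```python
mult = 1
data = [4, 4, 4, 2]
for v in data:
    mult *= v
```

Let's trace through this code step by step.

Initialize: mult = 1
Initialize: data = [4, 4, 4, 2]
Entering loop: for v in data:

After execution: mult = 128
128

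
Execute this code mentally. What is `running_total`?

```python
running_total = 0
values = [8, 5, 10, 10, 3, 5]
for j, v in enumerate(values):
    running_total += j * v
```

Let's trace through this code step by step.

Initialize: running_total = 0
Initialize: values = [8, 5, 10, 10, 3, 5]
Entering loop: for j, v in enumerate(values):

After execution: running_total = 92
92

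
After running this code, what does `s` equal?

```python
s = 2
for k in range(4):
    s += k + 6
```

Let's trace through this code step by step.

Initialize: s = 2
Entering loop: for k in range(4):

After execution: s = 32
32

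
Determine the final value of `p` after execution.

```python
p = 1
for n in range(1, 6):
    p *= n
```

Let's trace through this code step by step.

Initialize: p = 1
Entering loop: for n in range(1, 6):

After execution: p = 120
120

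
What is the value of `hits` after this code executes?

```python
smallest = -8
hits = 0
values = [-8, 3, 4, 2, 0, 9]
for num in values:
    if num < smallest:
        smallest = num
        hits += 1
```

Let's trace through this code step by step.

Initialize: smallest = -8
Initialize: hits = 0
Initialize: values = [-8, 3, 4, 2, 0, 9]
Entering loop: for num in values:

After execution: hits = 0
0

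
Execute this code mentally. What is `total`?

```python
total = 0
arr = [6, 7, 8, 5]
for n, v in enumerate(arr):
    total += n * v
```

Let's trace through this code step by step.

Initialize: total = 0
Initialize: arr = [6, 7, 8, 5]
Entering loop: for n, v in enumerate(arr):

After execution: total = 38
38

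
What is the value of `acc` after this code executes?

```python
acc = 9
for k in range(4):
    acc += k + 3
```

Let's trace through this code step by step.

Initialize: acc = 9
Entering loop: for k in range(4):

After execution: acc = 27
27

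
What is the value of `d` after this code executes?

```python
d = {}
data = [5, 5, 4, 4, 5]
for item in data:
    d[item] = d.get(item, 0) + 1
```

Let's trace through this code step by step.

Initialize: d = {}
Initialize: data = [5, 5, 4, 4, 5]
Entering loop: for item in data:

After execution: d = {5: 3, 4: 2}
{5: 3, 4: 2}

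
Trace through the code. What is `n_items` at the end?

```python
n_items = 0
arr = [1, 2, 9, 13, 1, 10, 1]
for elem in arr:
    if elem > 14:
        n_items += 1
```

Let's trace through this code step by step.

Initialize: n_items = 0
Initialize: arr = [1, 2, 9, 13, 1, 10, 1]
Entering loop: for elem in arr:

After execution: n_items = 0
0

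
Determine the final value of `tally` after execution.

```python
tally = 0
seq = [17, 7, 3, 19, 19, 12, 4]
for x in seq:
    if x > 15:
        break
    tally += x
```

Let's trace through this code step by step.

Initialize: tally = 0
Initialize: seq = [17, 7, 3, 19, 19, 12, 4]
Entering loop: for x in seq:

After execution: tally = 0
0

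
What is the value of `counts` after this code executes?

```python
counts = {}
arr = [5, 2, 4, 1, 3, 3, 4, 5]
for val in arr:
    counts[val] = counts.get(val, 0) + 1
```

Let's trace through this code step by step.

Initialize: counts = {}
Initialize: arr = [5, 2, 4, 1, 3, 3, 4, 5]
Entering loop: for val in arr:

After execution: counts = {5: 2, 2: 1, 4: 2, 1: 1, 3: 2}
{5: 2, 2: 1, 4: 2, 1: 1, 3: 2}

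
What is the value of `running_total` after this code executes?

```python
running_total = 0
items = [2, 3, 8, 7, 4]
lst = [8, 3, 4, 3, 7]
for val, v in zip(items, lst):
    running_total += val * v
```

Let's trace through this code step by step.

Initialize: running_total = 0
Initialize: items = [2, 3, 8, 7, 4]
Initialize: lst = [8, 3, 4, 3, 7]
Entering loop: for val, v in zip(items, lst):

After execution: running_total = 106
106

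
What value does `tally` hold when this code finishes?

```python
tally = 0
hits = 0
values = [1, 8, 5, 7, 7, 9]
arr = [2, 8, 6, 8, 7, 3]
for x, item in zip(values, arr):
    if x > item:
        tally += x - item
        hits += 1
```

Let's trace through this code step by step.

Initialize: tally = 0
Initialize: hits = 0
Initialize: values = [1, 8, 5, 7, 7, 9]
Initialize: arr = [2, 8, 6, 8, 7, 3]
Entering loop: for x, item in zip(values, arr):

After execution: tally = 6
6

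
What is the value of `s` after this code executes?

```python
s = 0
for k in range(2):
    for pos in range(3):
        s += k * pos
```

Let's trace through this code step by step.

Initialize: s = 0
Entering loop: for k in range(2):

After execution: s = 3
3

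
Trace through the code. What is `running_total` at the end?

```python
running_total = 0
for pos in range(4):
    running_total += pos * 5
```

Let's trace through this code step by step.

Initialize: running_total = 0
Entering loop: for pos in range(4):

After execution: running_total = 30
30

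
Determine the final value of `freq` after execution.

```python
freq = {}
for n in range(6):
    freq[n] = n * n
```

Let's trace through this code step by step.

Initialize: freq = {}
Entering loop: for n in range(6):

After execution: freq = {0: 0, 1: 1, 2: 4, 3: 9, 4: 16, 5: 25}
{0: 0, 1: 1, 2: 4, 3: 9, 4: 16, 5: 25}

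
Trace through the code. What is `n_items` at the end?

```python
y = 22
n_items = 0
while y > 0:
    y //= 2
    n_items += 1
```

Let's trace through this code step by step.

Initialize: y = 22
Initialize: n_items = 0
Entering loop: while y > 0:

After execution: n_items = 5
5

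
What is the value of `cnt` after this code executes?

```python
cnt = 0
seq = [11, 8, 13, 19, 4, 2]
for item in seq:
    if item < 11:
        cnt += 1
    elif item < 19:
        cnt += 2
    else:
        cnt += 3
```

Let's trace through this code step by step.

Initialize: cnt = 0
Initialize: seq = [11, 8, 13, 19, 4, 2]
Entering loop: for item in seq:

After execution: cnt = 10
10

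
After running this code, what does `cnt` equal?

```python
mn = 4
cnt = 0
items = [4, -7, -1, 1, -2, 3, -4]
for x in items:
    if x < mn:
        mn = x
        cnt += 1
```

Let's trace through this code step by step.

Initialize: mn = 4
Initialize: cnt = 0
Initialize: items = [4, -7, -1, 1, -2, 3, -4]
Entering loop: for x in items:

After execution: cnt = 1
1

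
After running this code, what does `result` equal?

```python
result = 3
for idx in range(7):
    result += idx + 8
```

Let's trace through this code step by step.

Initialize: result = 3
Entering loop: for idx in range(7):

After execution: result = 80
80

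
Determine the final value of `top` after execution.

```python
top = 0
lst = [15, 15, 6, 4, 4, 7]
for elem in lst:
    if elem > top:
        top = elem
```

Let's trace through this code step by step.

Initialize: top = 0
Initialize: lst = [15, 15, 6, 4, 4, 7]
Entering loop: for elem in lst:

After execution: top = 15
15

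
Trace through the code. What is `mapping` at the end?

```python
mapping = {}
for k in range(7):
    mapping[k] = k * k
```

Let's trace through this code step by step.

Initialize: mapping = {}
Entering loop: for k in range(7):

After execution: mapping = {0: 0, 1: 1, 2: 4, 3: 9, 4: 16, 5: 25, 6: 36}
{0: 0, 1: 1, 2: 4, 3: 9, 4: 16, 5: 25, 6: 36}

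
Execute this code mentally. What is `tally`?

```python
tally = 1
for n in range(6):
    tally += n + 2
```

Let's trace through this code step by step.

Initialize: tally = 1
Entering loop: for n in range(6):

After execution: tally = 28
28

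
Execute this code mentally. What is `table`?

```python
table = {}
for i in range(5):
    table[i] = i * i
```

Let's trace through this code step by step.

Initialize: table = {}
Entering loop: for i in range(5):

After execution: table = {0: 0, 1: 1, 2: 4, 3: 9, 4: 16}
{0: 0, 1: 1, 2: 4, 3: 9, 4: 16}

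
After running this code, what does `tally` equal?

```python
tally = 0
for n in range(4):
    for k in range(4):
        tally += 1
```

Let's trace through this code step by step.

Initialize: tally = 0
Entering loop: for n in range(4):

After execution: tally = 16
16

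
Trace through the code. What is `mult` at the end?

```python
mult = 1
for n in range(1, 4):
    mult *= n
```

Let's trace through this code step by step.

Initialize: mult = 1
Entering loop: for n in range(1, 4):

After execution: mult = 6
6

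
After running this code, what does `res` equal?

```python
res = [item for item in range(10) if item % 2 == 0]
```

Let's trace through this code step by step.

Initialize: res = [item for item in range(10) if item % 2 == 0]

After execution: res = [0, 2, 4, 6, 8]
[0, 2, 4, 6, 8]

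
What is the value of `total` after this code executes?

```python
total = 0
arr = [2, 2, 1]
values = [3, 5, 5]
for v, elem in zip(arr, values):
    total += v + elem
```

Let's trace through this code step by step.

Initialize: total = 0
Initialize: arr = [2, 2, 1]
Initialize: values = [3, 5, 5]
Entering loop: for v, elem in zip(arr, values):

After execution: total = 18
18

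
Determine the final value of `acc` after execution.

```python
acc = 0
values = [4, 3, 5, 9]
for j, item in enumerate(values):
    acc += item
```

Let's trace through this code step by step.

Initialize: acc = 0
Initialize: values = [4, 3, 5, 9]
Entering loop: for j, item in enumerate(values):

After execution: acc = 21
21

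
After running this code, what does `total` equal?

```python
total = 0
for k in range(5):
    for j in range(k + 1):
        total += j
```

Let's trace through this code step by step.

Initialize: total = 0
Entering loop: for k in range(5):

After execution: total = 20
20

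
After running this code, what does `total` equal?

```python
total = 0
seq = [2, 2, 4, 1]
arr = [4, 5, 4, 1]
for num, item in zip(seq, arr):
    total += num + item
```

Let's trace through this code step by step.

Initialize: total = 0
Initialize: seq = [2, 2, 4, 1]
Initialize: arr = [4, 5, 4, 1]
Entering loop: for num, item in zip(seq, arr):

After execution: total = 23
23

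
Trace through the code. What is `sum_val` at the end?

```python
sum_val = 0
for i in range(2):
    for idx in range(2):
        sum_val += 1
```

Let's trace through this code step by step.

Initialize: sum_val = 0
Entering loop: for i in range(2):

After execution: sum_val = 4
4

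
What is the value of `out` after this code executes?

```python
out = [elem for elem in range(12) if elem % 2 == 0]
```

Let's trace through this code step by step.

Initialize: out = [elem for elem in range(12) if elem % 2 == 0]

After execution: out = [0, 2, 4, 6, 8, 10]
[0, 2, 4, 6, 8, 10]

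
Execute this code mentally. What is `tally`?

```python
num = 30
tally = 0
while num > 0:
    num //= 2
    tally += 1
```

Let's trace through this code step by step.

Initialize: num = 30
Initialize: tally = 0
Entering loop: while num > 0:

After execution: tally = 5
5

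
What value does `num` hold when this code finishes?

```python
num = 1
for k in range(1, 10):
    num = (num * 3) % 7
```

Let's trace through this code step by step.

Initialize: num = 1
Entering loop: for k in range(1, 10):

After execution: num = 6
6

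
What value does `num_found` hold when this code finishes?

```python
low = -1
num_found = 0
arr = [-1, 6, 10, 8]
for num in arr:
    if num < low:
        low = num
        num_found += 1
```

Let's trace through this code step by step.

Initialize: low = -1
Initialize: num_found = 0
Initialize: arr = [-1, 6, 10, 8]
Entering loop: for num in arr:

After execution: num_found = 0
0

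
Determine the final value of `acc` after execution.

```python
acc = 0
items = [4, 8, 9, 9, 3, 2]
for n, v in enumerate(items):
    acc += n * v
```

Let's trace through this code step by step.

Initialize: acc = 0
Initialize: items = [4, 8, 9, 9, 3, 2]
Entering loop: for n, v in enumerate(items):

After execution: acc = 75
75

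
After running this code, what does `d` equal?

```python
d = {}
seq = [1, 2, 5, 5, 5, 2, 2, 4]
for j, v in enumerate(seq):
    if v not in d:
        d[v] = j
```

Let's trace through this code step by step.

Initialize: d = {}
Initialize: seq = [1, 2, 5, 5, 5, 2, 2, 4]
Entering loop: for j, v in enumerate(seq):

After execution: d = {1: 0, 2: 1, 5: 2, 4: 7}
{1: 0, 2: 1, 5: 2, 4: 7}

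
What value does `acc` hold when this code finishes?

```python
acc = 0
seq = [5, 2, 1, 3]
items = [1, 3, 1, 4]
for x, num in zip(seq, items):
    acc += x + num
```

Let's trace through this code step by step.

Initialize: acc = 0
Initialize: seq = [5, 2, 1, 3]
Initialize: items = [1, 3, 1, 4]
Entering loop: for x, num in zip(seq, items):

After execution: acc = 20
20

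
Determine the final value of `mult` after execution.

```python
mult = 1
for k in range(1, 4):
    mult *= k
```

Let's trace through this code step by step.

Initialize: mult = 1
Entering loop: for k in range(1, 4):

After execution: mult = 6
6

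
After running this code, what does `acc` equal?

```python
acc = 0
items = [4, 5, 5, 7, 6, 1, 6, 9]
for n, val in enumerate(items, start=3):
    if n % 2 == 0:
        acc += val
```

Let's trace through this code step by step.

Initialize: acc = 0
Initialize: items = [4, 5, 5, 7, 6, 1, 6, 9]
Entering loop: for n, val in enumerate(items, start=3):

After execution: acc = 22
22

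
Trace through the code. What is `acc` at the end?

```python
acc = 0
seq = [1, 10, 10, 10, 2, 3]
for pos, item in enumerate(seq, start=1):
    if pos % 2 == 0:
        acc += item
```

Let's trace through this code step by step.

Initialize: acc = 0
Initialize: seq = [1, 10, 10, 10, 2, 3]
Entering loop: for pos, item in enumerate(seq, start=1):

After execution: acc = 23
23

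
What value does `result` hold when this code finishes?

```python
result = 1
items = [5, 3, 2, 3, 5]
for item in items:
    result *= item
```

Let's trace through this code step by step.

Initialize: result = 1
Initialize: items = [5, 3, 2, 3, 5]
Entering loop: for item in items:

After execution: result = 450
450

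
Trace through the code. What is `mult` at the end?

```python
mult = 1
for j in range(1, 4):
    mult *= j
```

Let's trace through this code step by step.

Initialize: mult = 1
Entering loop: for j in range(1, 4):

After execution: mult = 6
6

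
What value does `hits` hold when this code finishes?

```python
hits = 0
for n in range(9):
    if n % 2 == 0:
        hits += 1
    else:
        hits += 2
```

Let's trace through this code step by step.

Initialize: hits = 0
Entering loop: for n in range(9):

After execution: hits = 13
13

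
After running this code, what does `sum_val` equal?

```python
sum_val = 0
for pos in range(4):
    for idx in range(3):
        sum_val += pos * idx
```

Let's trace through this code step by step.

Initialize: sum_val = 0
Entering loop: for pos in range(4):

After execution: sum_val = 18
18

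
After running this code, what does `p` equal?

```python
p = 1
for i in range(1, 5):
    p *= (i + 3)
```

Let's trace through this code step by step.

Initialize: p = 1
Entering loop: for i in range(1, 5):

After execution: p = 840
840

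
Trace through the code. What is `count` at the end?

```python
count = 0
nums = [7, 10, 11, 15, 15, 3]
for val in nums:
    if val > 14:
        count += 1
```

Let's trace through this code step by step.

Initialize: count = 0
Initialize: nums = [7, 10, 11, 15, 15, 3]
Entering loop: for val in nums:

After execution: count = 2
2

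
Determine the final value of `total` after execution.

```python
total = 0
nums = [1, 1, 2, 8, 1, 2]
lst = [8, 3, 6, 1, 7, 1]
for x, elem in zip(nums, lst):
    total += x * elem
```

Let's trace through this code step by step.

Initialize: total = 0
Initialize: nums = [1, 1, 2, 8, 1, 2]
Initialize: lst = [8, 3, 6, 1, 7, 1]
Entering loop: for x, elem in zip(nums, lst):

After execution: total = 40
40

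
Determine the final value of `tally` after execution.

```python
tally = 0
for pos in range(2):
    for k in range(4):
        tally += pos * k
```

Let's trace through this code step by step.

Initialize: tally = 0
Entering loop: for pos in range(2):

After execution: tally = 6
6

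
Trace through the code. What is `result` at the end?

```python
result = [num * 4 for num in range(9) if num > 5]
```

Let's trace through this code step by step.

Initialize: result = [num * 4 for num in range(9) if num > 5]

After execution: result = [24, 28, 32]
[24, 28, 32]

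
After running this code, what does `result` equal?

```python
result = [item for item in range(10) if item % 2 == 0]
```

Let's trace through this code step by step.

Initialize: result = [item for item in range(10) if item % 2 == 0]

After execution: result = [0, 2, 4, 6, 8]
[0, 2, 4, 6, 8]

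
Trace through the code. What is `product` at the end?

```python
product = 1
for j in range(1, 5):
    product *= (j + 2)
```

Let's trace through this code step by step.

Initialize: product = 1
Entering loop: for j in range(1, 5):

After execution: product = 360
360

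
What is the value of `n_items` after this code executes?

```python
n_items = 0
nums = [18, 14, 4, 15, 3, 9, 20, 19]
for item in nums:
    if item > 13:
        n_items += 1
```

Let's trace through this code step by step.

Initialize: n_items = 0
Initialize: nums = [18, 14, 4, 15, 3, 9, 20, 19]
Entering loop: for item in nums:

After execution: n_items = 5
5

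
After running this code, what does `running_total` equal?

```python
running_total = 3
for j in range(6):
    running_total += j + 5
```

Let's trace through this code step by step.

Initialize: running_total = 3
Entering loop: for j in range(6):

After execution: running_total = 48
48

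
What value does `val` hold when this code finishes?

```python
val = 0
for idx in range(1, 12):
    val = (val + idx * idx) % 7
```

Let's trace through this code step by step.

Initialize: val = 0
Entering loop: for idx in range(1, 12):

After execution: val = 2
2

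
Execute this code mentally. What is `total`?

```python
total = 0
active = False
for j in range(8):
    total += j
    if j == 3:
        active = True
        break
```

Let's trace through this code step by step.

Initialize: total = 0
Initialize: active = False
Entering loop: for j in range(8):

After execution: total = 6
6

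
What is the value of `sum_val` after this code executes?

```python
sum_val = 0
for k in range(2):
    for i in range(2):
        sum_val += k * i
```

Let's trace through this code step by step.

Initialize: sum_val = 0
Entering loop: for k in range(2):

After execution: sum_val = 1
1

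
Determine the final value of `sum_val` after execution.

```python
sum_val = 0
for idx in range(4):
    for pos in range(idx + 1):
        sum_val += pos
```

Let's trace through this code step by step.

Initialize: sum_val = 0
Entering loop: for idx in range(4):

After execution: sum_val = 10
10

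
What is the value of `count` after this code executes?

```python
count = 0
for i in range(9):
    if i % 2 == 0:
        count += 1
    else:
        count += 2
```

Let's trace through this code step by step.

Initialize: count = 0
Entering loop: for i in range(9):

After execution: count = 13
13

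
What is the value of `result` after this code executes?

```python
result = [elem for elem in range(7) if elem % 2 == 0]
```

Let's trace through this code step by step.

Initialize: result = [elem for elem in range(7) if elem % 2 == 0]

After execution: result = [0, 2, 4, 6]
[0, 2, 4, 6]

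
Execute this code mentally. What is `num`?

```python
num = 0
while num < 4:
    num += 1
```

Let's trace through this code step by step.

Initialize: num = 0
Entering loop: while num < 4:

After execution: num = 4
4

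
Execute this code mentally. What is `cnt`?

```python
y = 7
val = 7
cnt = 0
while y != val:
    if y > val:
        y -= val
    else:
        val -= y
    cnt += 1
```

Let's trace through this code step by step.

Initialize: y = 7
Initialize: val = 7
Initialize: cnt = 0
Entering loop: while y != val:

After execution: cnt = 0
0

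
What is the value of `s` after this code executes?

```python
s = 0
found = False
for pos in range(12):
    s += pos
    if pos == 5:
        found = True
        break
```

Let's trace through this code step by step.

Initialize: s = 0
Initialize: found = False
Entering loop: for pos in range(12):

After execution: s = 15
15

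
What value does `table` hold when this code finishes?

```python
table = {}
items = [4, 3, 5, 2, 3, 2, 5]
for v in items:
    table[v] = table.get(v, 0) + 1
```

Let's trace through this code step by step.

Initialize: table = {}
Initialize: items = [4, 3, 5, 2, 3, 2, 5]
Entering loop: for v in items:

After execution: table = {4: 1, 3: 2, 5: 2, 2: 2}
{4: 1, 3: 2, 5: 2, 2: 2}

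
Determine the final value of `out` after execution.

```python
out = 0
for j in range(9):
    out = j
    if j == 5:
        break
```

Let's trace through this code step by step.

Initialize: out = 0
Entering loop: for j in range(9):

After execution: out = 5
5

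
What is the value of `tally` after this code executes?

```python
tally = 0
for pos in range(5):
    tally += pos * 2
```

Let's trace through this code step by step.

Initialize: tally = 0
Entering loop: for pos in range(5):

After execution: tally = 20
20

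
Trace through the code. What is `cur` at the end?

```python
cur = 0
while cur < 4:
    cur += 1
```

Let's trace through this code step by step.

Initialize: cur = 0
Entering loop: while cur < 4:

After execution: cur = 4
4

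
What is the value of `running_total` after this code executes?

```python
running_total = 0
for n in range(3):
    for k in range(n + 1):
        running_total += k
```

Let's trace through this code step by step.

Initialize: running_total = 0
Entering loop: for n in range(3):

After execution: running_total = 4
4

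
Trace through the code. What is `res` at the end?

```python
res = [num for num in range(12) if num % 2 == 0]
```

Let's trace through this code step by step.

Initialize: res = [num for num in range(12) if num % 2 == 0]

After execution: res = [0, 2, 4, 6, 8, 10]
[0, 2, 4, 6, 8, 10]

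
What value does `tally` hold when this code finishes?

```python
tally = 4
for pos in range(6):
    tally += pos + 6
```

Let's trace through this code step by step.

Initialize: tally = 4
Entering loop: for pos in range(6):

After execution: tally = 55
55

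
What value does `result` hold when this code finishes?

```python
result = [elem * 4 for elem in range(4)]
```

Let's trace through this code step by step.

Initialize: result = [elem * 4 for elem in range(4)]

After execution: result = [0, 4, 8, 12]
[0, 4, 8, 12]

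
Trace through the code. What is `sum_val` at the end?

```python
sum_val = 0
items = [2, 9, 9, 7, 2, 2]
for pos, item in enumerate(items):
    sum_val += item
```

Let's trace through this code step by step.

Initialize: sum_val = 0
Initialize: items = [2, 9, 9, 7, 2, 2]
Entering loop: for pos, item in enumerate(items):

After execution: sum_val = 31
31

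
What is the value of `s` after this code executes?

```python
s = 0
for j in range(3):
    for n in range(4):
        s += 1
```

Let's trace through this code step by step.

Initialize: s = 0
Entering loop: for j in range(3):

After execution: s = 12
12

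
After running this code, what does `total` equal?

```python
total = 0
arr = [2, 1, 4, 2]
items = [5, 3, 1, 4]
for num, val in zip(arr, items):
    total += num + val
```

Let's trace through this code step by step.

Initialize: total = 0
Initialize: arr = [2, 1, 4, 2]
Initialize: items = [5, 3, 1, 4]
Entering loop: for num, val in zip(arr, items):

After execution: total = 22
22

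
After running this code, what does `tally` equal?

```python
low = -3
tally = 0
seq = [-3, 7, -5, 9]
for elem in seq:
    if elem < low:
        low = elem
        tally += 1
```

Let's trace through this code step by step.

Initialize: low = -3
Initialize: tally = 0
Initialize: seq = [-3, 7, -5, 9]
Entering loop: for elem in seq:

After execution: tally = 1
1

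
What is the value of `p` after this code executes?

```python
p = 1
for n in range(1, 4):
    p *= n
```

Let's trace through this code step by step.

Initialize: p = 1
Entering loop: for n in range(1, 4):

After execution: p = 6
6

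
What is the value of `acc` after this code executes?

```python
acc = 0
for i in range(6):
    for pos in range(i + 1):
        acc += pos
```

Let's trace through this code step by step.

Initialize: acc = 0
Entering loop: for i in range(6):

After execution: acc = 35
35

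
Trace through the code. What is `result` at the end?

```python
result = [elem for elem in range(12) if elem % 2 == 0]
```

Let's trace through this code step by step.

Initialize: result = [elem for elem in range(12) if elem % 2 == 0]

After execution: result = [0, 2, 4, 6, 8, 10]
[0, 2, 4, 6, 8, 10]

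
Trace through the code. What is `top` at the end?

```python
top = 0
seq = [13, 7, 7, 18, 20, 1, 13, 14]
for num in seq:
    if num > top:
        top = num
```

Let's trace through this code step by step.

Initialize: top = 0
Initialize: seq = [13, 7, 7, 18, 20, 1, 13, 14]
Entering loop: for num in seq:

After execution: top = 20
20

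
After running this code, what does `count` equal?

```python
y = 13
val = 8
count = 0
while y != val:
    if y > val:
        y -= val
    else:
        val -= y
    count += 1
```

Let's trace through this code step by step.

Initialize: y = 13
Initialize: val = 8
Initialize: count = 0
Entering loop: while y != val:

After execution: count = 5
5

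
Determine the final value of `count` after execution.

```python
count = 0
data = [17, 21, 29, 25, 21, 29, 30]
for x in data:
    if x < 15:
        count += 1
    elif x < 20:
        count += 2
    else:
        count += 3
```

Let's trace through this code step by step.

Initialize: count = 0
Initialize: data = [17, 21, 29, 25, 21, 29, 30]
Entering loop: for x in data:

After execution: count = 20
20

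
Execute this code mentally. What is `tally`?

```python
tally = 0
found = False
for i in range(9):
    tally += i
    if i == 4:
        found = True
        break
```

Let's trace through this code step by step.

Initialize: tally = 0
Initialize: found = False
Entering loop: for i in range(9):

After execution: tally = 10
10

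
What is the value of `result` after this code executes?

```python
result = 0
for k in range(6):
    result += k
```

Let's trace through this code step by step.

Initialize: result = 0
Entering loop: for k in range(6):

After execution: result = 15
15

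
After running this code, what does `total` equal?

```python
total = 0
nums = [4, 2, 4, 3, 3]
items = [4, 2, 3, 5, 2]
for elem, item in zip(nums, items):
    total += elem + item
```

Let's trace through this code step by step.

Initialize: total = 0
Initialize: nums = [4, 2, 4, 3, 3]
Initialize: items = [4, 2, 3, 5, 2]
Entering loop: for elem, item in zip(nums, items):

After execution: total = 32
32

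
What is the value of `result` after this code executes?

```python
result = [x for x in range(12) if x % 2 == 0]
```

Let's trace through this code step by step.

Initialize: result = [x for x in range(12) if x % 2 == 0]

After execution: result = [0, 2, 4, 6, 8, 10]
[0, 2, 4, 6, 8, 10]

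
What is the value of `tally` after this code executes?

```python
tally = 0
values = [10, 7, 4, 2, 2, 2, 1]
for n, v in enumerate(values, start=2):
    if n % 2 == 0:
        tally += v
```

Let's trace through this code step by step.

Initialize: tally = 0
Initialize: values = [10, 7, 4, 2, 2, 2, 1]
Entering loop: for n, v in enumerate(values, start=2):

After execution: tally = 17
17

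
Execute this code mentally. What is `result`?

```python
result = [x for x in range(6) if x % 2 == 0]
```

Let's trace through this code step by step.

Initialize: result = [x for x in range(6) if x % 2 == 0]

After execution: result = [0, 2, 4]
[0, 2, 4]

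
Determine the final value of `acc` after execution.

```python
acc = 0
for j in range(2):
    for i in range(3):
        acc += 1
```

Let's trace through this code step by step.

Initialize: acc = 0
Entering loop: for j in range(2):

After execution: acc = 6
6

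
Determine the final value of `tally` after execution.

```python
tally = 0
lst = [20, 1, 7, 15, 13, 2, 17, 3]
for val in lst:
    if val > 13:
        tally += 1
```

Let's trace through this code step by step.

Initialize: tally = 0
Initialize: lst = [20, 1, 7, 15, 13, 2, 17, 3]
Entering loop: for val in lst:

After execution: tally = 3
3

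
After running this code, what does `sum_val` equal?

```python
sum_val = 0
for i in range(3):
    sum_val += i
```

Let's trace through this code step by step.

Initialize: sum_val = 0
Entering loop: for i in range(3):

After execution: sum_val = 3
3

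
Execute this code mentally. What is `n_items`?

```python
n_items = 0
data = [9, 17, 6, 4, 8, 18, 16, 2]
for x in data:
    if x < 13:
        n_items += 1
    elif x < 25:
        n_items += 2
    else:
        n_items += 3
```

Let's trace through this code step by step.

Initialize: n_items = 0
Initialize: data = [9, 17, 6, 4, 8, 18, 16, 2]
Entering loop: for x in data:

After execution: n_items = 11
11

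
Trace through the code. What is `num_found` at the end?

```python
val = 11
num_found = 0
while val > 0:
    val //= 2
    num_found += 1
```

Let's trace through this code step by step.

Initialize: val = 11
Initialize: num_found = 0
Entering loop: while val > 0:

After execution: num_found = 4
4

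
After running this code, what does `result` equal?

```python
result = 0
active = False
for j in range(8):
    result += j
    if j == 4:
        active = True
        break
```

Let's trace through this code step by step.

Initialize: result = 0
Initialize: active = False
Entering loop: for j in range(8):

After execution: result = 10
10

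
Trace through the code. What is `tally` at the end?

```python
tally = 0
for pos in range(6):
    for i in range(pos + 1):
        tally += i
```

Let's trace through this code step by step.

Initialize: tally = 0
Entering loop: for pos in range(6):

After execution: tally = 35
35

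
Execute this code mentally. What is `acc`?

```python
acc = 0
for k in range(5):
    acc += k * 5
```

Let's trace through this code step by step.

Initialize: acc = 0
Entering loop: for k in range(5):

After execution: acc = 50
50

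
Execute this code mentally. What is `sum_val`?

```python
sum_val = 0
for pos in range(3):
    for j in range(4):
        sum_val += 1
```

Let's trace through this code step by step.

Initialize: sum_val = 0
Entering loop: for pos in range(3):

After execution: sum_val = 12
12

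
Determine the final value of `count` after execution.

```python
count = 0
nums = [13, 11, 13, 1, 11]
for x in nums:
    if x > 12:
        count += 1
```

Let's trace through this code step by step.

Initialize: count = 0
Initialize: nums = [13, 11, 13, 1, 11]
Entering loop: for x in nums:

After execution: count = 2
2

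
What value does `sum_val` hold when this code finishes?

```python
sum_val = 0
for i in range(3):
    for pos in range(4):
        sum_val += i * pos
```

Let's trace through this code step by step.

Initialize: sum_val = 0
Entering loop: for i in range(3):

After execution: sum_val = 18
18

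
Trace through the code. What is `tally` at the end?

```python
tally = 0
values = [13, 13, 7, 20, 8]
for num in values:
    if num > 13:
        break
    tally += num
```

Let's trace through this code step by step.

Initialize: tally = 0
Initialize: values = [13, 13, 7, 20, 8]
Entering loop: for num in values:

After execution: tally = 33
33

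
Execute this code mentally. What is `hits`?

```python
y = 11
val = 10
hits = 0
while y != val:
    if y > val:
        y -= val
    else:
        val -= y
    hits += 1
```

Let's trace through this code step by step.

Initialize: y = 11
Initialize: val = 10
Initialize: hits = 0
Entering loop: while y != val:

After execution: hits = 10
10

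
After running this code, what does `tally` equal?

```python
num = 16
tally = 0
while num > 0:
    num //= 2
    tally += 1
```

Let's trace through this code step by step.

Initialize: num = 16
Initialize: tally = 0
Entering loop: while num > 0:

After execution: tally = 5
5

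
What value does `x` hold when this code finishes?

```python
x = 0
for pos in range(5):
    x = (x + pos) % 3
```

Let's trace through this code step by step.

Initialize: x = 0
Entering loop: for pos in range(5):

After execution: x = 1
1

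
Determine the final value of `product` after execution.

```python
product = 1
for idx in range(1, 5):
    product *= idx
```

Let's trace through this code step by step.

Initialize: product = 1
Entering loop: for idx in range(1, 5):

After execution: product = 24
24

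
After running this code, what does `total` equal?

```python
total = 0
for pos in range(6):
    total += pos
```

Let's trace through this code step by step.

Initialize: total = 0
Entering loop: for pos in range(6):

After execution: total = 15
15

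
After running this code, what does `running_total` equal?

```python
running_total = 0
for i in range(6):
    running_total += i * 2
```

Let's trace through this code step by step.

Initialize: running_total = 0
Entering loop: for i in range(6):

After execution: running_total = 30
30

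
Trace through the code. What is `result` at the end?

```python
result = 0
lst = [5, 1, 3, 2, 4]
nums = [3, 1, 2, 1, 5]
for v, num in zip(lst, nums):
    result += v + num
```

Let's trace through this code step by step.

Initialize: result = 0
Initialize: lst = [5, 1, 3, 2, 4]
Initialize: nums = [3, 1, 2, 1, 5]
Entering loop: for v, num in zip(lst, nums):

After execution: result = 27
27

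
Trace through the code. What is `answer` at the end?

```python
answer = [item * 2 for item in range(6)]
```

Let's trace through this code step by step.

Initialize: answer = [item * 2 for item in range(6)]

After execution: answer = [0, 2, 4, 6, 8, 10]
[0, 2, 4, 6, 8, 10]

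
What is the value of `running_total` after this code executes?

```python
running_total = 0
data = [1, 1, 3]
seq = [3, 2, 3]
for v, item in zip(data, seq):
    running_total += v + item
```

Let's trace through this code step by step.

Initialize: running_total = 0
Initialize: data = [1, 1, 3]
Initialize: seq = [3, 2, 3]
Entering loop: for v, item in zip(data, seq):

After execution: running_total = 13
13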